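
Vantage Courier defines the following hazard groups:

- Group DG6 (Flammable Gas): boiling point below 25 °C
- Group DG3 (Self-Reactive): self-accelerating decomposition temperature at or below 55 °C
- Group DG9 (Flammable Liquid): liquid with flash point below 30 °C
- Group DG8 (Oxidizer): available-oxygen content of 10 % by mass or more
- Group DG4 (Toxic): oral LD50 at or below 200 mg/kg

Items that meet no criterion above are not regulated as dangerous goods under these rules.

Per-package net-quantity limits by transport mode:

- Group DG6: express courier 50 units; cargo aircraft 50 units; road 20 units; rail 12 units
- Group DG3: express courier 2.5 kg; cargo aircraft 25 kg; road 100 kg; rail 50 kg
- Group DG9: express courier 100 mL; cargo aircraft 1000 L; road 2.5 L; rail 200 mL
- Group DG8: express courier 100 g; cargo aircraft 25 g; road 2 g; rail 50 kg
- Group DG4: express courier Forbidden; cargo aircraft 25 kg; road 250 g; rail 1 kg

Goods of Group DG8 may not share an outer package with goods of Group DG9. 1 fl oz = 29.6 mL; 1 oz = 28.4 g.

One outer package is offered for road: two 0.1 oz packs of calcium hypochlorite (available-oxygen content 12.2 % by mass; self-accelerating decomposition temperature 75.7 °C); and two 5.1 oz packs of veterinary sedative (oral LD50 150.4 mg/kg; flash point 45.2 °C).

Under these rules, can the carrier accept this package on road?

No

Calcium hypochlorite: available-oxygen content 12.2 % by mass ≥ 10 % by mass → Group DG8 (Oxidizer).
The veterinary sedative has oral LD50 150.4 mg/kg, which is ≤ 200 mg/kg, so it is Group DG4 (Toxic).
Group DG4 quantity: two 5.1 oz packs = 289.68 g.
289.68 g > 250 g (road limit, Group DG4) — over the limit.
Group DG8 quantity: two 0.1 oz packs = 5.68 g.
That exceeds the Group DG8 road limit of 2 g.
The segregation rule (Group DG8 with Group DG9) does not apply to Group DG4 with Group DG8.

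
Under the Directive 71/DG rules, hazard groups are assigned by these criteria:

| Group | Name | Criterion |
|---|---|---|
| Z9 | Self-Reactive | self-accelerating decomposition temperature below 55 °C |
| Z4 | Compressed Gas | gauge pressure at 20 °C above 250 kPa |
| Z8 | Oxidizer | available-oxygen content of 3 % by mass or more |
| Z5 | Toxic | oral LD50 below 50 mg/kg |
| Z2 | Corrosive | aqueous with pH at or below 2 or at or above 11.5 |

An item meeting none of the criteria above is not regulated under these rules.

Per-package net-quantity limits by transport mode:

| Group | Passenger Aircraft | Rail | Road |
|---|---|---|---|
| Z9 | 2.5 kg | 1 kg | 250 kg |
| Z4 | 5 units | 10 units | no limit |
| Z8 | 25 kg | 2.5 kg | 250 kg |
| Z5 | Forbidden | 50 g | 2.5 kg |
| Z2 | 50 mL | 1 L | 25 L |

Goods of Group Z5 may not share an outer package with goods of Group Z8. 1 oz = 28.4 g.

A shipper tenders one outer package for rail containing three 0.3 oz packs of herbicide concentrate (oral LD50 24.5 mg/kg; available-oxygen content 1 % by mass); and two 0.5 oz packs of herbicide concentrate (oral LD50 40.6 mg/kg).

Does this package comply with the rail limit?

No

With oral LD50 24.5 mg/kg (< 50 mg/kg), the herbicide concentrate falls in Group Z5.
Oral LD50 40.6 mg/kg meets the Group Z5 criterion (Toxic), so the herbicide concentrate is Group Z5.
Group Z5 net quantity: (three 0.3 oz packs = 25.56 g) + (two 0.5 oz packs = 28.4 g) = 53.96 g.
53.96 g exceeds the rail limit of 50 g for Group Z5.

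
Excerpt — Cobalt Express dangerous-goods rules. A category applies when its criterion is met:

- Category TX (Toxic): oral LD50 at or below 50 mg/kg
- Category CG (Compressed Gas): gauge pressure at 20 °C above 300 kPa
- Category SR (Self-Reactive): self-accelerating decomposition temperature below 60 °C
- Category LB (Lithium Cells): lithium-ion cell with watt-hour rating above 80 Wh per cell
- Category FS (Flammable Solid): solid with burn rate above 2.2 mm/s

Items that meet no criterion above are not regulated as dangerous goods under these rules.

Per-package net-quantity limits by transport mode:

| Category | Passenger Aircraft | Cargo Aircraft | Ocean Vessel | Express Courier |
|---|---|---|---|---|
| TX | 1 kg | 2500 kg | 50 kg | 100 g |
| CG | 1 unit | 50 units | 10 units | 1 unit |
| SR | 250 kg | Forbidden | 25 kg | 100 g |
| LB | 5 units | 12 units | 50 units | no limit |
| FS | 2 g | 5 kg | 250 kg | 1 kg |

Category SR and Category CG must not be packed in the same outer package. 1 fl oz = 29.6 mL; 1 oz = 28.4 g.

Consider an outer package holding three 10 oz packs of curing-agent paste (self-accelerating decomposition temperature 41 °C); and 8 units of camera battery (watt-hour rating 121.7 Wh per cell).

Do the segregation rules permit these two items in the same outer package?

Yes

With self-accelerating decomposition temperature 41 °C (< 60 °C), the curing-agent paste falls in Category SR.
With watt-hour rating 121.7 Wh per cell (> 80 Wh per cell), the camera battery falls in Category LB.
No segregation rule bars Category SR with Category LB.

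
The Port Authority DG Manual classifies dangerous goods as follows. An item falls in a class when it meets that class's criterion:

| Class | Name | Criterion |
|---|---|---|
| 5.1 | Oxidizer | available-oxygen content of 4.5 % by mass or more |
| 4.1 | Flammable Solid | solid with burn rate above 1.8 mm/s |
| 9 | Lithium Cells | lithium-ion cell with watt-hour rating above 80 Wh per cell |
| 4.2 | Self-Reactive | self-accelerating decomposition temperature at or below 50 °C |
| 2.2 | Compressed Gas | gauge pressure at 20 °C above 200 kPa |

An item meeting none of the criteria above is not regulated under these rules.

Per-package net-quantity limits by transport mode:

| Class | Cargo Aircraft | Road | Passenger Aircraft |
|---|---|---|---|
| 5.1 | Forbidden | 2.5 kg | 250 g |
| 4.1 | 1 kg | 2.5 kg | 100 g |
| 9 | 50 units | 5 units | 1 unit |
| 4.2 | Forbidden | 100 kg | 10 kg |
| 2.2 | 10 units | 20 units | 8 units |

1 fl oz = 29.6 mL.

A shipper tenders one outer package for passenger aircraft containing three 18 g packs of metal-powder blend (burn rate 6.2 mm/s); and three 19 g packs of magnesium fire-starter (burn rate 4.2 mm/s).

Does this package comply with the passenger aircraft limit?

No

The metal-powder blend has burn rate 6.2 mm/s, which is > 1.8 mm/s, so it is Class 4.1 (Flammable Solid).
The magnesium fire-starter has burn rate 4.2 mm/s, which is > 1.8 mm/s, so it is Class 4.1 (Flammable Solid).
Class 4.1 net quantity: (three 18 g packs = 54 g) + (three 19 g packs = 57 g) = 111 g.
111 g > 100 g (passenger aircraft limit, Class 4.1) — over the limit.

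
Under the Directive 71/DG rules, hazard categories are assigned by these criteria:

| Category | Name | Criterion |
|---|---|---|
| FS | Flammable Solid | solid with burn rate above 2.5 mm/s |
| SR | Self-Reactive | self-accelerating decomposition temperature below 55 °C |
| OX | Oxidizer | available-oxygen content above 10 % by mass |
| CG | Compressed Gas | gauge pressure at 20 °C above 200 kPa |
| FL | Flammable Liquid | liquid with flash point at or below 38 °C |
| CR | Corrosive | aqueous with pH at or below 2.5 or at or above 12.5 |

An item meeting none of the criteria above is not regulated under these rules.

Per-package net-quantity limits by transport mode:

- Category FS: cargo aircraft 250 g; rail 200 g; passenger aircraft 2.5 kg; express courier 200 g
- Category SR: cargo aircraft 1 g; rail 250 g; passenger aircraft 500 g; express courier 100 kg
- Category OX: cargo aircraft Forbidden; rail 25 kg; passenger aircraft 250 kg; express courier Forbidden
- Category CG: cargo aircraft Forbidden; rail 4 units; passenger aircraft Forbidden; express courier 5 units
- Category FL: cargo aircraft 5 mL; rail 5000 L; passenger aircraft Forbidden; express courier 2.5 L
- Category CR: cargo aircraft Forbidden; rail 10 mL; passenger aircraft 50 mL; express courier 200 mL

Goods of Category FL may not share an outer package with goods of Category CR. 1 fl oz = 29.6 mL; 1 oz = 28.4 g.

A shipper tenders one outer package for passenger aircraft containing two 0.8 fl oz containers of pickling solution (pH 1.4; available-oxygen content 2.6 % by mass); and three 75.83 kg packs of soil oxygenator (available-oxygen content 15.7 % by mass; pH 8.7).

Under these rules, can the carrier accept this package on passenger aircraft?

pH 1.4 meets the Category CR criterion (Corrosive), so the pickling solution is Category CR.
With available-oxygen content 15.7 % by mass (> 10 % by mass), the soil oxygenator falls in Category OX.
Category OX quantity: three 75.83 kg packs = 227.49 kg.
227.49 kg ≤ 250 kg (passenger aircraft limit, Category OX) — within limit.
Category CR quantity: two 0.8 fl oz containers = 47.36 mL.
47.36 mL ≤ 50 mL (passenger aircraft limit, Category CR) — within limit.
The segregation rule (Category FL with Category CR) does not apply to Category OX with Category CR.
Every hazard category is within its passenger aircraft limit and no segregation rule is violated.

Yes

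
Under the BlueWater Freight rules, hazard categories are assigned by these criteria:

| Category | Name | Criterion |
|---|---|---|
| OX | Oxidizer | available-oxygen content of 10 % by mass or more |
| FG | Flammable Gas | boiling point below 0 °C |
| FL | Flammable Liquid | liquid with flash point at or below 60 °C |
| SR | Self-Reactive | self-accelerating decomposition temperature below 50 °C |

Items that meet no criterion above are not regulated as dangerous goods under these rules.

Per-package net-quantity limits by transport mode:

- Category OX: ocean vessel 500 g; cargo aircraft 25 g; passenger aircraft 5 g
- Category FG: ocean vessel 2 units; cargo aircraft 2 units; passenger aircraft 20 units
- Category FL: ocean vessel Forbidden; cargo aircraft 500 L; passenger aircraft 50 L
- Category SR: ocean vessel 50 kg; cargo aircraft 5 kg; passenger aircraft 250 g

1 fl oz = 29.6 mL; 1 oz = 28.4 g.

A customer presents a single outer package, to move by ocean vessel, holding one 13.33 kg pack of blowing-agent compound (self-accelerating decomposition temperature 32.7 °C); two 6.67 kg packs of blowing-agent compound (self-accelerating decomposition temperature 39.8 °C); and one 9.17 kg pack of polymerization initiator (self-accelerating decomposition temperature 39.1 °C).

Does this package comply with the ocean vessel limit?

With self-accelerating decomposition temperature 32.7 °C (< 50 °C), the blowing-agent compound falls in Category SR.
The blowing-agent compound has self-accelerating decomposition temperature 39.8 °C, which is < 50 °C, so it is Category SR (Self-Reactive).
Polymerization initiator: self-accelerating decomposition temperature 39.1 °C < 50 °C → Category SR (Self-Reactive).
Category SR net quantity: 13.33 kg + (two 6.67 kg packs = 13.34 kg) + 9.17 kg = 35.84 kg.
That is within the Category SR ocean vessel limit of 50 kg.

Yes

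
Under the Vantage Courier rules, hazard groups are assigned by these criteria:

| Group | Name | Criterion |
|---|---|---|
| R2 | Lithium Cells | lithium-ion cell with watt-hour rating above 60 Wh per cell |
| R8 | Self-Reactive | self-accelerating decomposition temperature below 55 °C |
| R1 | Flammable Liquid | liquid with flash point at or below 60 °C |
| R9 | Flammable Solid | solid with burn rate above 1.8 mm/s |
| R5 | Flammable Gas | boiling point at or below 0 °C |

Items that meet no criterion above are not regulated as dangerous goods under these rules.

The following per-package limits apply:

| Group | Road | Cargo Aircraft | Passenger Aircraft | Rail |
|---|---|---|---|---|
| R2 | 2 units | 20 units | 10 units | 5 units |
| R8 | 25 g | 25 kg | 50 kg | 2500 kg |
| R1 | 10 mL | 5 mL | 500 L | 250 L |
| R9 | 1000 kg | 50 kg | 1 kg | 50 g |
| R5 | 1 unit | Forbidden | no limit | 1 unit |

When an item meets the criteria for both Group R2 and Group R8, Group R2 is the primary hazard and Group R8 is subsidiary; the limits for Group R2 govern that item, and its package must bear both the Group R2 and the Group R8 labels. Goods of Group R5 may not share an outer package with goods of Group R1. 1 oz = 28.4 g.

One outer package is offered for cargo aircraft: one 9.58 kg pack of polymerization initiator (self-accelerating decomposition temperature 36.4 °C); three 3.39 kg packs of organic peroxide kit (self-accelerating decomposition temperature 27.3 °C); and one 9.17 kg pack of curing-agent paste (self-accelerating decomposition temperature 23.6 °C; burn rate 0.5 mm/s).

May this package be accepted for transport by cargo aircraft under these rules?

No

With self-accelerating decomposition temperature 36.4 °C (< 55 °C), the polymerization initiator falls in Group R8.
Self-accelerating decomposition temperature 27.3 °C meets the Group R8 criterion (Self-Reactive), so the organic peroxide kit is Group R8.
Curing-agent paste: self-accelerating decomposition temperature 23.6 °C < 55 °C → Group R8 (Self-Reactive).
Total Group R8: 9.58 kg + (three 3.39 kg packs = 10.17 kg) + 9.17 kg = 28.92 kg.
28.92 kg > 25 kg (cargo aircraft limit, Group R8) — over the limit.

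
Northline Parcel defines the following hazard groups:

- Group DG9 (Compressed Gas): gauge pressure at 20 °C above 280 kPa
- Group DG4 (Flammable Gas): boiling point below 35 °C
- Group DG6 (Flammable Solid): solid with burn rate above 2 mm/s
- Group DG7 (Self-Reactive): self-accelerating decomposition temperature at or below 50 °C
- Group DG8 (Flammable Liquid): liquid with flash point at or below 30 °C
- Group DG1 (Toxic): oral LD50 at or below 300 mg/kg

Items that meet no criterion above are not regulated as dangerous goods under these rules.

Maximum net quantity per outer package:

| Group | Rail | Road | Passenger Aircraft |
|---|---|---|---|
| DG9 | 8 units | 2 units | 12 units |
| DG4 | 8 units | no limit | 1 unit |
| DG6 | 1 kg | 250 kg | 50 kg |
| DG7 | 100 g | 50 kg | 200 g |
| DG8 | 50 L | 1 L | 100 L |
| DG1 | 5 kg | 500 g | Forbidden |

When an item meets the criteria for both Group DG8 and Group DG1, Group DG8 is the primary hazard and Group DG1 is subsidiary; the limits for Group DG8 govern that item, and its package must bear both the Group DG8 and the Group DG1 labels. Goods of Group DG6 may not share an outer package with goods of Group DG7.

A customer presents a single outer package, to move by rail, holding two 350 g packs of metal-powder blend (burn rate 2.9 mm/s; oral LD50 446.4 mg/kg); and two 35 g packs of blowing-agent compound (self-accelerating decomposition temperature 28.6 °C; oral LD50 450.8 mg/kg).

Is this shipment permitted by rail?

The metal-powder blend has burn rate 2.9 mm/s, which is > 2 mm/s, so it is Group DG6 (Flammable Solid).
With self-accelerating decomposition temperature 28.6 °C (≤ 50 °C), the blowing-agent compound falls in Group DG7.
Group DG6 quantity: two 350 g packs = 700 g.
That is within the Group DG6 rail limit of 1 kg.
Group DG7 quantity: two 35 g packs = 70 g.
70 g ≤ 100 g (rail limit, Group DG7) — within limit.
Group DG6 and Group DG7 may not share an outer package.

No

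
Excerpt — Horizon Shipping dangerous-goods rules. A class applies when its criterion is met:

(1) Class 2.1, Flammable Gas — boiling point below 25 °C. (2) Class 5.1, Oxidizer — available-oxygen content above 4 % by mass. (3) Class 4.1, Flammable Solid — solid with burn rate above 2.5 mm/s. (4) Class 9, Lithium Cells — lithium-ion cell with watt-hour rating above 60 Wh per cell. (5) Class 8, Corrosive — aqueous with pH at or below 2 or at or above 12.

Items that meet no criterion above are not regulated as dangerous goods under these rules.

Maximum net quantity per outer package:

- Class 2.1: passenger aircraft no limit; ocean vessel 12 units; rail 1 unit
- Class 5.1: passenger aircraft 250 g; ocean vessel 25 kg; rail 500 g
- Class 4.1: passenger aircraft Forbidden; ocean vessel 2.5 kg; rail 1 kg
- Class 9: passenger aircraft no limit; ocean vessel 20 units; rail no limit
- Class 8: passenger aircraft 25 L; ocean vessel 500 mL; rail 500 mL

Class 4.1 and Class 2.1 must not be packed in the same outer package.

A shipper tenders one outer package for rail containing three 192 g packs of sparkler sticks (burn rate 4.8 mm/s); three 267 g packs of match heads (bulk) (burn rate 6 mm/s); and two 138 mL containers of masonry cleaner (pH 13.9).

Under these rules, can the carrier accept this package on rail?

No

Sparkler sticks: burn rate 4.8 mm/s > 2.5 mm/s → Class 4.1 (Flammable Solid).
With burn rate 6 mm/s (> 2.5 mm/s), the match heads (bulk) fall in Class 4.1.
With pH 13.9 (≥ 12), the masonry cleaner falls in Class 8.
Total Class 4.1: (three 192 g packs = 576 g) + (three 267 g packs = 801 g) = 1.377 kg.
1.377 kg > 1 kg (rail limit, Class 4.1) — over the limit.
Class 8 quantity: two 138 mL containers = 276 mL.
276 mL ≤ 500 mL (rail limit, Class 8) — within limit.
The segregation rule (Class 4.1 with Class 2.1) does not apply to Class 4.1 with Class 8.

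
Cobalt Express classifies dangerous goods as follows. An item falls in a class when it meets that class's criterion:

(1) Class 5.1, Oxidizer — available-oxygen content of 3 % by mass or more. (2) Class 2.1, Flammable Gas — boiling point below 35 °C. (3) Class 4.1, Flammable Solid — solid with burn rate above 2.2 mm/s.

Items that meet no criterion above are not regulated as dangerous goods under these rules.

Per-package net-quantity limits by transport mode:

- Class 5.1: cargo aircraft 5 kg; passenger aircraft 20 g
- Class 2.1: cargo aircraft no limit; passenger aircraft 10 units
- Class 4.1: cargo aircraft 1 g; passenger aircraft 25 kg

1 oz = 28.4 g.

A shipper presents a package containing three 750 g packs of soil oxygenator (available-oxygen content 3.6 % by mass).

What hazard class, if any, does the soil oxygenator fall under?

With available-oxygen content 3.6 % by mass (≥ 3 % by mass), the soil oxygenator falls in Class 5.1.

Class 5.1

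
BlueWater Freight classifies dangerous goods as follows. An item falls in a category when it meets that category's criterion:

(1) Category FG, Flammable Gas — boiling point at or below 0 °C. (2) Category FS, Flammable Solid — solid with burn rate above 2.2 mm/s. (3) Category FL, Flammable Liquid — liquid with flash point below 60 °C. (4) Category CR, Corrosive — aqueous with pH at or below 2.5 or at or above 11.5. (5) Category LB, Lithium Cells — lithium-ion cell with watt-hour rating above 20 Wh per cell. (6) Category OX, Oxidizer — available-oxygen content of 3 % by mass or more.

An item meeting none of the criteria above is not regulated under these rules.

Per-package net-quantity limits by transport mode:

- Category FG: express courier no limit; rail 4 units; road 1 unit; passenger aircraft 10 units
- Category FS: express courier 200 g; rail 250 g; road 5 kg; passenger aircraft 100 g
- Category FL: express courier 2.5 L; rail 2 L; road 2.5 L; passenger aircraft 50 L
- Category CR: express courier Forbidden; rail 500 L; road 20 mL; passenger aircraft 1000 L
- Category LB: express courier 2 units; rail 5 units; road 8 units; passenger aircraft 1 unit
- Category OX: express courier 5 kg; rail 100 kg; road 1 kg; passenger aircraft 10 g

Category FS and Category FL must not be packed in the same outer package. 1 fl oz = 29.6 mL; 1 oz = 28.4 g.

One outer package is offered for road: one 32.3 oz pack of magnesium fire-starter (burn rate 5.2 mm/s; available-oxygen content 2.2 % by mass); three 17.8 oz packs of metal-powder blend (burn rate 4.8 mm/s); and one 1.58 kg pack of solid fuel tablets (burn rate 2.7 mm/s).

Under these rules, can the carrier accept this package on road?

Yes

With burn rate 5.2 mm/s (> 2.2 mm/s), the magnesium fire-starter falls in Category FS.
Burn rate 4.8 mm/s meets the Category FS criterion (Flammable Solid), so the metal-powder blend is Category FS.
The solid fuel tablets have burn rate 2.7 mm/s, which is > 2.2 mm/s, so they are Category FS (Flammable Solid).
Category FS net quantity: (one 32.3 oz pack = 917.32 g) + (three 17.8 oz packs = 1516.56 g) + 1.58 kg = 4013.88 g.
4013.88 g is within the road limit of 5 kg for Category FS.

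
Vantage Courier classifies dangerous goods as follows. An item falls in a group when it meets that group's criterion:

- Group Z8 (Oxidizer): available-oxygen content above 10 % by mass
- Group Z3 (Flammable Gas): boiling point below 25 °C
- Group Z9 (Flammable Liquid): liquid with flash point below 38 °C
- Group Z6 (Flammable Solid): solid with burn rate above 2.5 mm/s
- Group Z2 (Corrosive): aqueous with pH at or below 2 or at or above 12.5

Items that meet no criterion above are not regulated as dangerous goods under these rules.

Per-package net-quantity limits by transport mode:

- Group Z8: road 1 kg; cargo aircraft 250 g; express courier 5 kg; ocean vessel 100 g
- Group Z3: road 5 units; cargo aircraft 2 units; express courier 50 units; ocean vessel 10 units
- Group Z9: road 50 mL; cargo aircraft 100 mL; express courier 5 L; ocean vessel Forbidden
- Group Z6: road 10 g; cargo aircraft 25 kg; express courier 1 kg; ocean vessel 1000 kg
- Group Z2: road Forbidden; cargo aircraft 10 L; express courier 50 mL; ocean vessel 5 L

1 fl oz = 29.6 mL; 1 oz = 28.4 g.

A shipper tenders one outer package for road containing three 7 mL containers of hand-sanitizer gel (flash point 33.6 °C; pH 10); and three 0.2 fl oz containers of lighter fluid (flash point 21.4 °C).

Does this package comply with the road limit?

Hand-sanitizer gel: flash point 33.6 °C < 38 °C → Group Z9 (Flammable Liquid).
The lighter fluid has flash point 21.4 °C, which is < 38 °C, so it is Group Z9 (Flammable Liquid).
Group Z9 net quantity: (three 7 mL containers = 21 mL) + (three 0.2 fl oz containers = 17.76 mL) = 38.76 mL.
38.76 mL ≤ 50 mL (road limit, Group Z9) — within limit.

Yes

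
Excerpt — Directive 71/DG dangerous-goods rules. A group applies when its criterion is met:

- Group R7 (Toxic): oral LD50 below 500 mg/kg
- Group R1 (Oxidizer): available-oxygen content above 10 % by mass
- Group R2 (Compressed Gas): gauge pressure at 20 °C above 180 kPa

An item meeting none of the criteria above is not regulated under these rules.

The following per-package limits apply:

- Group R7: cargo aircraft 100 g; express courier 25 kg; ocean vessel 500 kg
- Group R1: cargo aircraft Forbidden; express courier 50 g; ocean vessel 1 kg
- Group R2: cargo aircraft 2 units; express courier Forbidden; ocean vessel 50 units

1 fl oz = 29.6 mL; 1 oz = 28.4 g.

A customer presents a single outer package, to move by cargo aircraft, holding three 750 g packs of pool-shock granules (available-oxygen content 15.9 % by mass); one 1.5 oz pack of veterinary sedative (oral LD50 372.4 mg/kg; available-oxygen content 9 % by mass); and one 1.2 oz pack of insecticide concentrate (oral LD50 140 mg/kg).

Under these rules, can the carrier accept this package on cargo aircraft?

No

The pool-shock granules have available-oxygen content 15.9 % by mass, which is > 10 % by mass, so they are Group R1 (Oxidizer).
Oral LD50 372.4 mg/kg meets the Group R7 criterion (Toxic), so the veterinary sedative is Group R7.
Oral LD50 140 mg/kg meets the Group R7 criterion (Toxic), so the insecticide concentrate is Group R7.
Group R1 quantity: three 750 g packs = 2.25 kg.
Group R1 is Forbidden by cargo aircraft.
Group R7 net quantity: (one 1.5 oz pack = 42.6 g) + (one 1.2 oz pack = 34.08 g) = 76.68 g.
76.68 g ≤ 100 g (cargo aircraft limit, Group R7) — within limit.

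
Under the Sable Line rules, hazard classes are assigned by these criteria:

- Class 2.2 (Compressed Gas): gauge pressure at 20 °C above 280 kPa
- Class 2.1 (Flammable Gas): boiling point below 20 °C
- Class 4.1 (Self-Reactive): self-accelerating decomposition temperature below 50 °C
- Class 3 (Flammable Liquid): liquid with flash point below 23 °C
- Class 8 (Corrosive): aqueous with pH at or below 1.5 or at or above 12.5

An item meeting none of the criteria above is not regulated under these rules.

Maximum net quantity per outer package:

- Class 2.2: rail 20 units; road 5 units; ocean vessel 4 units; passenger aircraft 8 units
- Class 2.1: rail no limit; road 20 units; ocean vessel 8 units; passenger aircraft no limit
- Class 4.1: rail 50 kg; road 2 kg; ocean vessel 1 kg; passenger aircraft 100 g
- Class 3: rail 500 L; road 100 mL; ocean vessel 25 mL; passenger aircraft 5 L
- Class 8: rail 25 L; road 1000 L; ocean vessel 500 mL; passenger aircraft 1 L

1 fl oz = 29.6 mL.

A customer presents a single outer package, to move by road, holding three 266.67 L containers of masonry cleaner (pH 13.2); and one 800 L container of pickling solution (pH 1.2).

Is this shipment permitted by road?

pH 13.2 meets the Class 8 criterion (Corrosive), so the masonry cleaner is Class 8.
The pickling solution has pH 1.2, which is ≤ 1.5, so it is Class 8 (Corrosive).
Class 8 net quantity: (three 266.67 L containers = 800.01 L) + 800 L = 1600.01 L.
That exceeds the Class 8 road limit of 1000 L.

No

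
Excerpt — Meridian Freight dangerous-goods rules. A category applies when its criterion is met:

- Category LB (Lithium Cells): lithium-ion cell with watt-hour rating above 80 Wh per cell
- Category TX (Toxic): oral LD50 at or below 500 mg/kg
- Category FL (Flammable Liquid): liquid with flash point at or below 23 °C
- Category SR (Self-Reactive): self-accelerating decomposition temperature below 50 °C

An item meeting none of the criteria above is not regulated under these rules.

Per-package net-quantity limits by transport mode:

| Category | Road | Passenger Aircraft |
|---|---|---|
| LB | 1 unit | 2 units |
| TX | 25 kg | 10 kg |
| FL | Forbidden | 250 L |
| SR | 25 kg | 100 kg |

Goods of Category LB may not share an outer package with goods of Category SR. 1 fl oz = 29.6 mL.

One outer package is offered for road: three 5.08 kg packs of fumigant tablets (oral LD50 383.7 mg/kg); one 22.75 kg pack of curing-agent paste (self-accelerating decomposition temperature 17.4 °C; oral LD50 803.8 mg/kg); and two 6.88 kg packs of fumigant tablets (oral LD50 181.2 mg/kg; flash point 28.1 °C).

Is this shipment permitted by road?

No

The fumigant tablets have oral LD50 383.7 mg/kg, which is ≤ 500 mg/kg, so they are Category TX (Toxic).
With self-accelerating decomposition temperature 17.4 °C (< 50 °C), the curing-agent paste falls in Category SR.
Oral LD50 181.2 mg/kg meets the Category TX criterion (Toxic), so the fumigant tablets are Category TX.
Total Category TX: (three 5.08 kg packs = 15.24 kg) + (two 6.88 kg packs = 13.76 kg) = 29 kg.
29 kg exceeds the road limit of 25 kg for Category TX.
Category SR quantity: 22.75 kg.
22.75 kg ≤ 25 kg (road limit, Category SR) — within limit.
The segregation rule (Category LB with Category SR) does not apply to Category TX with Category SR.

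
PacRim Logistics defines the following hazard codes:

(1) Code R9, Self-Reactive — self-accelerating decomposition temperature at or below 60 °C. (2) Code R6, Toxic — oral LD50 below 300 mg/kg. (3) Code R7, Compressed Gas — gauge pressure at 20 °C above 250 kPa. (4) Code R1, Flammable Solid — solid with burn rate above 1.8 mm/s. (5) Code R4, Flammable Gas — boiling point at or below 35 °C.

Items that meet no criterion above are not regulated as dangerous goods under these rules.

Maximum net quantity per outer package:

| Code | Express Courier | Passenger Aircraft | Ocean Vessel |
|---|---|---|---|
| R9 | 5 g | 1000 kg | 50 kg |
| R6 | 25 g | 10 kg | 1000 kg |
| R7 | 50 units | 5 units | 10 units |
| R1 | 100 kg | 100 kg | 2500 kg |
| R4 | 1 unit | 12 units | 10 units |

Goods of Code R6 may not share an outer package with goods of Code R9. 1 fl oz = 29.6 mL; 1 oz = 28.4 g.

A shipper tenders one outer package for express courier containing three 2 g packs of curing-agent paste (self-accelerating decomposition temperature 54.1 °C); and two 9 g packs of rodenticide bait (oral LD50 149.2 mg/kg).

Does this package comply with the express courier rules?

With self-accelerating decomposition temperature 54.1 °C (≤ 60 °C), the curing-agent paste falls in Code R9.
Oral LD50 149.2 mg/kg meets the Code R6 criterion (Toxic), so the rodenticide bait is Code R6.
Code R6 quantity: two 9 g packs = 18 g.
18 g ≤ 25 g (express courier limit, Code R6) — within limit.
Code R9 quantity: three 2 g packs = 6 g.
6 g > 5 g (express courier limit, Code R9) — over the limit.
Code R6 and Code R9 may not share an outer package.

No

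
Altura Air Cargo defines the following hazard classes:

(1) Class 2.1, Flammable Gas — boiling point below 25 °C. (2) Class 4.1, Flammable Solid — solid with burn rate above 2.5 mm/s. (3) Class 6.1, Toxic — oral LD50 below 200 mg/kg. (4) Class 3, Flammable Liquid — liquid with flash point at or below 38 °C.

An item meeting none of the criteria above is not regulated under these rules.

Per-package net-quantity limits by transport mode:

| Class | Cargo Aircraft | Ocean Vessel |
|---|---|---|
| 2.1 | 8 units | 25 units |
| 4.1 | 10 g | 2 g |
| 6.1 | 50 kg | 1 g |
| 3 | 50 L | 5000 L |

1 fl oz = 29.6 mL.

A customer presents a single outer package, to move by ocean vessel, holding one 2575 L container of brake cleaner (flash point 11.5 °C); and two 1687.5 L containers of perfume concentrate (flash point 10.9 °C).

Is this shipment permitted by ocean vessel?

Flash point 11.5 °C meets the Class 3 criterion (Flammable Liquid), so the brake cleaner is Class 3.
Perfume concentrate: flash point 10.9 °C ≤ 38 °C → Class 3 (Flammable Liquid).
Class 3 net quantity: 2575 L + (two 1687.5 L containers = 3375 L) = 5950 L.
That exceeds the Class 3 ocean vessel limit of 5000 L.

No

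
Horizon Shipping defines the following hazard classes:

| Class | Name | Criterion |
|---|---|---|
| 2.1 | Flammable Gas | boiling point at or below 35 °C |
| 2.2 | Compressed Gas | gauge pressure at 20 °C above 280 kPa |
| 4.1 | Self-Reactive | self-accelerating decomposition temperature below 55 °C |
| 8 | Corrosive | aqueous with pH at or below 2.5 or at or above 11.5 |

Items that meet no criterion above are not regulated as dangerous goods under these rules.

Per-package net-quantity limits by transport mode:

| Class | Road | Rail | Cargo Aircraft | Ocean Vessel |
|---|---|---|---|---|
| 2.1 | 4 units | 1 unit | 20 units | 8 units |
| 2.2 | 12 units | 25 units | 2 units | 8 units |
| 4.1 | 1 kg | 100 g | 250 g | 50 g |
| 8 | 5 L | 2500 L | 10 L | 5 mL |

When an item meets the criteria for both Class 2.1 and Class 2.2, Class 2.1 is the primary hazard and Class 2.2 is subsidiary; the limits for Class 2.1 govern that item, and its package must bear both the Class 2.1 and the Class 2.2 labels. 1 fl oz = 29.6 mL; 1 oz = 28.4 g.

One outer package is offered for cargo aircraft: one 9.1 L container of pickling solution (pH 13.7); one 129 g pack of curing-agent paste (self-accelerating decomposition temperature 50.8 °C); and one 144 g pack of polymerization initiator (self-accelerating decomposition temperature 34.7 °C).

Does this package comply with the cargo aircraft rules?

No

With pH 13.7 (≥ 11.5), the pickling solution falls in Class 8.
Curing-agent paste: self-accelerating decomposition temperature 50.8 °C < 55 °C → Class 4.1 (Self-Reactive).
Polymerization initiator: self-accelerating decomposition temperature 34.7 °C < 55 °C → Class 4.1 (Self-Reactive).
Total Class 4.1: 129 g + 144 g = 273 g.
That exceeds the Class 4.1 cargo aircraft limit of 250 g.
Class 8 quantity: 9.1 L.
That is within the Class 8 cargo aircraft limit of 10 L.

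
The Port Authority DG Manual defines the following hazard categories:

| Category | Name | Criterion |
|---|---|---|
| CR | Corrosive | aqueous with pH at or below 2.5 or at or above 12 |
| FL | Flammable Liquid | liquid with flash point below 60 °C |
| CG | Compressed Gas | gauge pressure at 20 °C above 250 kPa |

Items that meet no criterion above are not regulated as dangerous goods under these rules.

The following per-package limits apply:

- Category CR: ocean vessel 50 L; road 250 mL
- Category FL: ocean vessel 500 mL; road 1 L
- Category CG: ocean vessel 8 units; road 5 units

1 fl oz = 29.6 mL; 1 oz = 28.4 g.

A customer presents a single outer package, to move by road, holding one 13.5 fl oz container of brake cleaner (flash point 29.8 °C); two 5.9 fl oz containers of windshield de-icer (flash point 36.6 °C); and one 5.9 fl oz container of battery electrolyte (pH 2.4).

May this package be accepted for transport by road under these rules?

Yes

Flash point 29.8 °C meets the Category FL criterion (Flammable Liquid), so the brake cleaner is Category FL.
The windshield de-icer has flash point 36.6 °C, which is < 60 °C, so it is Category FL (Flammable Liquid).
pH 2.4 meets the Category CR criterion (Corrosive), so the battery electrolyte is Category CR.
Total Category FL: (one 13.5 fl oz container = 399.6 mL) + (two 5.9 fl oz containers = 349.28 mL) = 748.88 mL.
That is within the Category FL road limit of 1 L.
Category CR quantity: one 5.9 fl oz container = 174.64 mL.
174.64 mL ≤ 250 mL (road limit, Category CR) — within limit.
Every hazard category is within its road limit and no segregation rule is violated.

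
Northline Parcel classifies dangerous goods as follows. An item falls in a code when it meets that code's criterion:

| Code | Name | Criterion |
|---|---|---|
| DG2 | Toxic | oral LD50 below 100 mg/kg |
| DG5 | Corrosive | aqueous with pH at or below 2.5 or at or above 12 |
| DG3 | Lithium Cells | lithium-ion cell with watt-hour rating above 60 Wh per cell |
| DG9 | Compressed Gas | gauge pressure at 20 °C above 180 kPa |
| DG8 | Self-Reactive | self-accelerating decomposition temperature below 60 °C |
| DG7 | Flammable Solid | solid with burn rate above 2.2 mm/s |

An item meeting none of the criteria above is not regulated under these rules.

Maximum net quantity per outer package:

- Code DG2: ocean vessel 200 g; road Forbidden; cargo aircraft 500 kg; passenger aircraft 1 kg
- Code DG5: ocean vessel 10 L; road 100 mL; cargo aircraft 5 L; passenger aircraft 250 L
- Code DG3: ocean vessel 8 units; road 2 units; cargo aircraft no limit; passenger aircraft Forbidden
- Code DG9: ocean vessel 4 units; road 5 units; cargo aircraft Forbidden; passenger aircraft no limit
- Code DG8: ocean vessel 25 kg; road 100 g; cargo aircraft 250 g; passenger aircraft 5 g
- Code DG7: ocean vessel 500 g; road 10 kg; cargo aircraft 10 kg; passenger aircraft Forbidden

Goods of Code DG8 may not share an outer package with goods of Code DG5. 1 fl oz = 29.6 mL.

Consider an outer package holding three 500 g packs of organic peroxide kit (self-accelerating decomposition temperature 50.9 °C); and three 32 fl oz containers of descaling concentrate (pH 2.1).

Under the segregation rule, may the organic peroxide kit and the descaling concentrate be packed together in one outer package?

The organic peroxide kit has self-accelerating decomposition temperature 50.9 °C, which is < 60 °C, so it is Code DG8 (Self-Reactive).
pH 2.1 meets the Code DG5 criterion (Corrosive), so the descaling concentrate is Code DG5.
Code DG8 and Code DG5 may not share an outer package.

No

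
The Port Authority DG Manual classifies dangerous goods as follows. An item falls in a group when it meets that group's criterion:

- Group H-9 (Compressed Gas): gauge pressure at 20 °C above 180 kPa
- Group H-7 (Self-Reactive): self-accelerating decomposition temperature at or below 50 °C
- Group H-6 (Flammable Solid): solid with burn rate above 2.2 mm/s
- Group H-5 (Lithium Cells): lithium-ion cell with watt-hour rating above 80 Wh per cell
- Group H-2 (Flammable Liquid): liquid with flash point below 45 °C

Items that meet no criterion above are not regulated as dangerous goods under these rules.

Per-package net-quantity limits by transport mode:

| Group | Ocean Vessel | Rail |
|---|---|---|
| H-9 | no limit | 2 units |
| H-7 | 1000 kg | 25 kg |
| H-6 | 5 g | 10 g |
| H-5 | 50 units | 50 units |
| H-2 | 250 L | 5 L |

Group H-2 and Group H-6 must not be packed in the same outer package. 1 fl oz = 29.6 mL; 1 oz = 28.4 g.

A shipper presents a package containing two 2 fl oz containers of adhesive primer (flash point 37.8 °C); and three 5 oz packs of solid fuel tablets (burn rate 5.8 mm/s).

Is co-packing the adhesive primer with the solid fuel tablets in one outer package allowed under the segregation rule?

No

The adhesive primer has flash point 37.8 °C, which is < 45 °C, so it is Group H-2 (Flammable Liquid).
The solid fuel tablets have burn rate 5.8 mm/s, which is > 2.2 mm/s, so they are Group H-6 (Flammable Solid).
Group H-2 and Group H-6 may not share an outer package.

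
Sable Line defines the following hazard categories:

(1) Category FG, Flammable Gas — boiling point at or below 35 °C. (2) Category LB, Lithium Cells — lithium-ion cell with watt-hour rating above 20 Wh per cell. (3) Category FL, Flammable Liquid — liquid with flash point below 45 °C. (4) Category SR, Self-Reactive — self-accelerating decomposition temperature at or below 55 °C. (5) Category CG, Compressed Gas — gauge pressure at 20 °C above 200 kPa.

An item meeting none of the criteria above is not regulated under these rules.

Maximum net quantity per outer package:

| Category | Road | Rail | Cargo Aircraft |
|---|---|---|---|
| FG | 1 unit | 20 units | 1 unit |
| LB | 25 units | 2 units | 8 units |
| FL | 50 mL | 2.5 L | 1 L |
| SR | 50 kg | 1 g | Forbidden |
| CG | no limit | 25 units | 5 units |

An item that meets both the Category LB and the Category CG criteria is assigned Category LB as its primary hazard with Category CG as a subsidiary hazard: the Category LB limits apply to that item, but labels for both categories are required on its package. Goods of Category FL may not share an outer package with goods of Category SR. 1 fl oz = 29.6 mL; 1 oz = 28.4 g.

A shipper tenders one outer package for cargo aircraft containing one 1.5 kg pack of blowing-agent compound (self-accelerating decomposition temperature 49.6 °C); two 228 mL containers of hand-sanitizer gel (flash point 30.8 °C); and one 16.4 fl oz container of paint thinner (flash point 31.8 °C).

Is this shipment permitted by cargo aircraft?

No

The blowing-agent compound has self-accelerating decomposition temperature 49.6 °C, which is ≤ 55 °C, so it is Category SR (Self-Reactive).
With flash point 30.8 °C (< 45 °C), the hand-sanitizer gel falls in Category FL.
With flash point 31.8 °C (< 45 °C), the paint thinner falls in Category FL.
Category FL net quantity: (two 228 mL containers = 456 mL) + (one 16.4 fl oz container = 485.44 mL) = 941.44 mL.
941.44 mL ≤ 1 L (cargo aircraft limit, Category FL) — within limit.
Category SR quantity: 1.5 kg.
By cargo aircraft, Category SR is Forbidden regardless of quantity.
Category FL and Category SR may not share an outer package.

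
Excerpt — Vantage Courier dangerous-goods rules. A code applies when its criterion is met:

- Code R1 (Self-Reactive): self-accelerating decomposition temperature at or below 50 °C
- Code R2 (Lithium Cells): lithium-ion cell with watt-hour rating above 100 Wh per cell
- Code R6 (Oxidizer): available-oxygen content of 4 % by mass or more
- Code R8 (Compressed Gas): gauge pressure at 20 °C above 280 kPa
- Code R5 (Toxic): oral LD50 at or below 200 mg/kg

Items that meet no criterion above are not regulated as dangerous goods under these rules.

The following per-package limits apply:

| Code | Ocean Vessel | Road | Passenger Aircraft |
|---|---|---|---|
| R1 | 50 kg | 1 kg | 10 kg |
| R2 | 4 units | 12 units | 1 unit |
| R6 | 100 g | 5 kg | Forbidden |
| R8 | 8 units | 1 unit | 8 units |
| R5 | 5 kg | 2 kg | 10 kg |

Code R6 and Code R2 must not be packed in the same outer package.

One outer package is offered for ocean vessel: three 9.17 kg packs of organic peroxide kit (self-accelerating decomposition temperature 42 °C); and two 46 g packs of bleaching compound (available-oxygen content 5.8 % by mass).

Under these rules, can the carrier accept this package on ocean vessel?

Yes

With self-accelerating decomposition temperature 42 °C (≤ 50 °C), the organic peroxide kit falls in Code R1.
Available-oxygen content 5.8 % by mass meets the Code R6 criterion (Oxidizer), so the bleaching compound is Code R6.
Code R6 quantity: two 46 g packs = 92 g.
That is within the Code R6 ocean vessel limit of 100 g.
Code R1 quantity: three 9.17 kg packs = 27.51 kg.
27.51 kg is within the ocean vessel limit of 50 kg for Code R1.
The segregation rule (Code R6 with Code R2) does not apply to Code R6 with Code R1.
Every hazard code is within its ocean vessel limit and no segregation rule is violated.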